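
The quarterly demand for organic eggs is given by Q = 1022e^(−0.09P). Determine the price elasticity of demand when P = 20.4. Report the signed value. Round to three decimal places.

-1.836

At P = 20.4, Q = 162.962.
dQ/dP = −0.09·1022e^(−0.09P) = −0.09Q = -14.667.
ε = (dQ/dP)(P/Q) = (-14.667)(20.4/162.962).
|ε| > 1, so demand is elastic at this price.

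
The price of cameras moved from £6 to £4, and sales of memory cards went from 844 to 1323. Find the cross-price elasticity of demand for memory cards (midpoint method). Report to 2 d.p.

-1.11

ΔQ_x = 1323 − 844 = 479; ΔP_y = 4 − 6 = -2.
Midpoints: P̄_y = 5.00, Q̄_x = 1083.5.
ε_xy = (ΔQ_x/ΔP_y)(P̄_y/Q̄_x) = (479/-2)(5.00/1083.5).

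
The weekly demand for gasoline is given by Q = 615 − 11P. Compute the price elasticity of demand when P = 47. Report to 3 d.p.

At P = 47, Q = 98.
dQ/dP = −11.
ε = (dQ/dP)(P/Q) = (-11)(47/98).

-5.276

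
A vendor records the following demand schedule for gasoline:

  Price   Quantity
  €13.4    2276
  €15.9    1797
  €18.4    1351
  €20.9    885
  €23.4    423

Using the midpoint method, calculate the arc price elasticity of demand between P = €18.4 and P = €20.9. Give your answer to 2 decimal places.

-3.28

At P = 18.4, Q = 1351; at P = 20.9, Q = 885.
ΔQ = -466, ΔP = 2.5. Midpoints: P̄ = 19.65, Q̄ = 1118.0.
ε = (ΔQ/ΔP)(P̄/Q̄) = (-466/2.5)(19.65/1118.0).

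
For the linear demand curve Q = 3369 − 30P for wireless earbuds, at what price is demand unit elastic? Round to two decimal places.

56.15

For linear demand Q = a − bP, ε = −bP/(a − bP). |ε| = 1 when bP = a − bP, i.e. P = a/(2b).
P = 3369/(2·30) = 3369/60 = 56.1500.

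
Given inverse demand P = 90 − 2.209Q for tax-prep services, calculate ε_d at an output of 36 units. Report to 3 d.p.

-0.132

At Q = 36, P = 90 − 2.209(36) = 10.48.
dP/dQ = −2.209, so dQ/dP = 1/(−2.209) = -0.453.
ε = (dQ/dP)(P/Q) = (-0.453)(10.48/36).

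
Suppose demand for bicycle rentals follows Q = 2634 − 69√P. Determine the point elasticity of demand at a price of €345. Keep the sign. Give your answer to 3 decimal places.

At P = 345, Q = 1352.382.
dQ/dP = −69/(2√P) = -1.857.
ε = (dQ/dP)(P/Q) = (-1.857)(345/1352.382).

-0.474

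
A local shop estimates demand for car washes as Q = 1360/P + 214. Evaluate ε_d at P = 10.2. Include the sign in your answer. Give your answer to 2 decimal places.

At P = 10.2, Q = 347.333.
dQ/dP = −1360/P² = -13.072.
ε = (dQ/dP)(P/Q) = (-13.072)(10.2/347.333).
|ε| < 1, so demand is inelastic at this price.

-0.38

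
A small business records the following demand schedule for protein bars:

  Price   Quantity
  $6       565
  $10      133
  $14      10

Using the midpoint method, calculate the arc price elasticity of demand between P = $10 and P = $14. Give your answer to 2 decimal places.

-5.16

At P = 10, Q = 133; at P = 14, Q = 10.
ΔQ = -123, ΔP = 4. Midpoints: P̄ = 12.00, Q̄ = 71.5.
ε = (ΔQ/ΔP)(P̄/Q̄) = (-123/4)(12.00/71.5).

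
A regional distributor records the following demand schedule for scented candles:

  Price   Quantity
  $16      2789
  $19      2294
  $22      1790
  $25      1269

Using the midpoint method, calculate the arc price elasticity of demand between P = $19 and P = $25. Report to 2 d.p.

-2.11

At P = 19, Q = 2294; at P = 25, Q = 1269.
ΔQ = -1025, ΔP = 6. Midpoints: P̄ = 22.00, Q̄ = 1781.5.
ε = (ΔQ/ΔP)(P̄/Q̄) = (-1025/6)(22.00/1781.5).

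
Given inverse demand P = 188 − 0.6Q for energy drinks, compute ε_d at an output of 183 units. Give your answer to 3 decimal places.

At Q = 183, P = 188 − 0.6(183) = 78.20.
dP/dQ = −0.6, so dQ/dP = 1/(−0.6) = -1.667.
ε = (dQ/dP)(P/Q) = (-1.667)(78.20/183).

-0.712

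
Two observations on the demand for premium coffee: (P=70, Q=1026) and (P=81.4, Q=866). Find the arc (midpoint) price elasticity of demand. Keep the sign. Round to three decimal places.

-1.123

ΔQ = 866 − 1026 = -160; ΔP = 81.4 − 70 = 11.4.
Midpoints: P̄ = 75.70, Q̄ = 946.0.
ε = (ΔQ/ΔP)(P̄/Q̄) = (-160/11.4)(75.70/946.0).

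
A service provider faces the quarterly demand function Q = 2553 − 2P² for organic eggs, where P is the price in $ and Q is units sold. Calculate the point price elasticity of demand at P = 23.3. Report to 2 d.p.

At P = 23.3, Q = 1467.220.
dQ/dP = −4P = -93.200.
ε = (dQ/dP)(P/Q) = (-93.200)(23.3/1467.220).

-1.48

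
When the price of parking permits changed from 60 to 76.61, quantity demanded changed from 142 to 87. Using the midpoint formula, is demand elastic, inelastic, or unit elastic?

Arc ε ≈ -1.975.
|ε| = 1.98 > 1.

elastic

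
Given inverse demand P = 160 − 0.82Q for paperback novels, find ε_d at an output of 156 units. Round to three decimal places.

At Q = 156, P = 160 − 0.82(156) = 32.08.
dP/dQ = −0.82, so dQ/dP = 1/(−0.82) = -1.220.
ε = (dQ/dP)(P/Q) = (-1.220)(32.08/156).

-0.251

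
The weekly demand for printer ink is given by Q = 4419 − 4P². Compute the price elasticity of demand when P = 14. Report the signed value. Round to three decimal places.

At P = 14, Q = 3635.
dQ/dP = −8P = -112.
ε = (dQ/dP)(P/Q) = (-112)(14/3635).

-0.431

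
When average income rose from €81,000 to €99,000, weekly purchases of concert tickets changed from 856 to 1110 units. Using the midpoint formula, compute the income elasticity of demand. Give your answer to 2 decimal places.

1.29

ΔQ = 254, ΔI = 18000. Midpoints: Ī = 90,000, Q̄ = 983.0.
ε_I = (ΔQ/ΔI)(Ī/Q̄) = (254/18000)(90000/983.0).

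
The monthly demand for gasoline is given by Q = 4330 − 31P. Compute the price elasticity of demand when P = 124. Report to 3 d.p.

At P = 124, Q = 486.
dQ/dP = −31.
ε = (dQ/dP)(P/Q) = (-31)(124/486).
|ε| > 1, so demand is elastic at this price.

-7.909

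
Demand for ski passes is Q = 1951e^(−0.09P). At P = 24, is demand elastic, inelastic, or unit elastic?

Q = 224.999, dQ/dP = -20.250.
ε = (dQ/dP)(P/Q) ≈ -2.160.
|ε| = 2.16 > 1.

elastic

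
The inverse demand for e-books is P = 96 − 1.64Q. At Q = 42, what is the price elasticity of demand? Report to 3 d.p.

At Q = 42, P = 96 − 1.64(42) = 27.12.
dP/dQ = −1.64, so dQ/dP = 1/(−1.64) = -0.610.
ε = (dQ/dP)(P/Q) = (-0.610)(27.12/42).

-0.394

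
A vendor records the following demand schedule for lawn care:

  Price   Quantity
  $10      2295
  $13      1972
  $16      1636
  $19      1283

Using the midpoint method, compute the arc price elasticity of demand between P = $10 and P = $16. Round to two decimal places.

At P = 10, Q = 2295; at P = 16, Q = 1636.
ΔQ = -659, ΔP = 6. Midpoints: P̄ = 13.00, Q̄ = 1965.5.
ε = (ΔQ/ΔP)(P̄/Q̄) = (-659/6)(13.00/1965.5).

-0.73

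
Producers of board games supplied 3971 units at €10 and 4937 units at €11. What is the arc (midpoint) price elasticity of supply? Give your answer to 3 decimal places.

2.277

ΔQ = 4937 − 3971 = 966; ΔP = 11 − 10 = 1.
Midpoints: P̄ = 10.50, Q̄ = 4454.0.
ε_s = (ΔQ/ΔP)(P̄/Q̄) = (966/1)(10.50/4454.0).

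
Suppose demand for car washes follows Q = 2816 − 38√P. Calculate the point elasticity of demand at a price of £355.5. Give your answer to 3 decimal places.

At P = 355.5, Q = 2099.521.
dQ/dP = −38/(2√P) = -1.008.
ε = (dQ/dP)(P/Q) = (-1.008)(355.5/2099.521).
|ε| < 1, so demand is inelastic at this price.

-0.171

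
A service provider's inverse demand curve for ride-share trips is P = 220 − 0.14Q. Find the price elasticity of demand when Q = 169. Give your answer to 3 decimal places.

-8.298

At Q = 169, P = 220 − 0.14(169) = 196.34.
dP/dQ = −0.14, so dQ/dP = 1/(−0.14) = -7.143.
ε = (dQ/dP)(P/Q) = (-7.143)(196.34/169).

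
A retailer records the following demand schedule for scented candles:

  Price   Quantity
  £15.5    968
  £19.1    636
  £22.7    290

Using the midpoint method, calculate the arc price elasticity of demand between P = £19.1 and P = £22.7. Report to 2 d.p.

At P = 19.1, Q = 636; at P = 22.7, Q = 290.
ΔQ = -346, ΔP = 3.6. Midpoints: P̄ = 20.90, Q̄ = 463.0.
ε = (ΔQ/ΔP)(P̄/Q̄) = (-346/3.6)(20.90/463.0).

-4.34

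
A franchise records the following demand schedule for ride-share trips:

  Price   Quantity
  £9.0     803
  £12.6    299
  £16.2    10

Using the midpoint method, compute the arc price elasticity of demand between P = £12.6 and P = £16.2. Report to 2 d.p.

At P = 12.6, Q = 299; at P = 16.2, Q = 10.
ΔQ = -289, ΔP = 3.6. Midpoints: P̄ = 14.40, Q̄ = 154.5.
ε = (ΔQ/ΔP)(P̄/Q̄) = (-289/3.6)(14.40/154.5).

-7.48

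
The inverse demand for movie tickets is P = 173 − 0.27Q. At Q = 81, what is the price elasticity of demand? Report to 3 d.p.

-6.910

At Q = 81, P = 173 − 0.27(81) = 151.13.
dP/dQ = −0.27, so dQ/dP = 1/(−0.27) = -3.704.
ε = (dQ/dP)(P/Q) = (-3.704)(151.13/81).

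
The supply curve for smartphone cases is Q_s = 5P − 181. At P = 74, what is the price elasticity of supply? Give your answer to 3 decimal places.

At P = 74, Q_s = 189.
dQ_s/dP = 5.
ε_s = (dQ_s/dP)(P/Q_s) = (5)(74/189).

1.958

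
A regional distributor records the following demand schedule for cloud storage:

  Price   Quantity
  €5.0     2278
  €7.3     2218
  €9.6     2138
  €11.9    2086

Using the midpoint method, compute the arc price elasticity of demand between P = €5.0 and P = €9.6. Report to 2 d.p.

At P = 5.0, Q = 2278; at P = 9.6, Q = 2138.
ΔQ = -140, ΔP = 4.6. Midpoints: P̄ = 7.30, Q̄ = 2208.0.
ε = (ΔQ/ΔP)(P̄/Q̄) = (-140/4.6)(7.30/2208.0).

-0.10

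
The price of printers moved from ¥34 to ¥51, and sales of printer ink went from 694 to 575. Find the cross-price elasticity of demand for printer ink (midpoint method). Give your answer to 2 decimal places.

ΔQ_x = 575 − 694 = -119; ΔP_y = 51 − 34 = 17.
Midpoints: P̄_y = 42.50, Q̄_x = 634.5.
ε_xy = (ΔQ_x/ΔP_y)(P̄_y/Q̄_x) = (-119/17)(42.50/634.5).
ε_xy < 0, so the goods are complements.

-0.47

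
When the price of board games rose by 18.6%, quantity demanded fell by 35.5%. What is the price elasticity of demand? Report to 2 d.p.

ε = %ΔQ / %ΔP = (-35.5)/(18.6) = -1.909.

-1.91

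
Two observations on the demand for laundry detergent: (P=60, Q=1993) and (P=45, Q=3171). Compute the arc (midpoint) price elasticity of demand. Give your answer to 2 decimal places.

-1.60

ΔQ = 3171 − 1993 = 1178; ΔP = 45 − 60 = -15.
Midpoints: P̄ = 52.50, Q̄ = 2582.0.
ε = (ΔQ/ΔP)(P̄/Q̄) = (1178/-15)(52.50/2582.0).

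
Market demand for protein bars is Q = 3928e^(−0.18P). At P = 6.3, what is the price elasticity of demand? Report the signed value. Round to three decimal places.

-1.134

At P = 6.3, Q = 1263.809.
dQ/dP = −0.18·3928e^(−0.18P) = −0.18Q = -227.486.
ε = (dQ/dP)(P/Q) = (-227.486)(6.3/1263.809).
|ε| > 1, so demand is elastic at this price.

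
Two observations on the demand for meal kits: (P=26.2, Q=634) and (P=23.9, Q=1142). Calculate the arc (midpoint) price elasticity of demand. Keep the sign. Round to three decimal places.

-6.231

ΔQ = 1142 − 634 = 508; ΔP = 23.9 − 26.2 = -2.3.
Midpoints: P̄ = 25.05, Q̄ = 888.0.
ε = (ΔQ/ΔP)(P̄/Q̄) = (508/-2.3)(25.05/888.0).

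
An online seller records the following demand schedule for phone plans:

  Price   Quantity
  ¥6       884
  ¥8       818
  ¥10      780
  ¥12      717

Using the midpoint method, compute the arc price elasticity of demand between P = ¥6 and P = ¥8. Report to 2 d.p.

At P = 6, Q = 884; at P = 8, Q = 818.
ΔQ = -66, ΔP = 2. Midpoints: P̄ = 7.00, Q̄ = 851.0.
ε = (ΔQ/ΔP)(P̄/Q̄) = (-66/2)(7.00/851.0).

-0.27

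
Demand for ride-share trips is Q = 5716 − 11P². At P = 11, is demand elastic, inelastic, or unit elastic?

inelastic

Q = 4385, dQ/dP = -242.
ε = (dQ/dP)(P/Q) ≈ -0.607.
|ε| = 0.61 < 1.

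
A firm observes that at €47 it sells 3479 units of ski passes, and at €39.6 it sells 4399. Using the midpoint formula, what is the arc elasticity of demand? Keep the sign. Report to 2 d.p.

ΔQ = 4399 − 3479 = 920; ΔP = 39.6 − 47 = -7.4.
Midpoints: P̄ = 43.30, Q̄ = 3939.0.
ε = (ΔQ/ΔP)(P̄/Q̄) = (920/-7.4)(43.30/3939.0).

-1.37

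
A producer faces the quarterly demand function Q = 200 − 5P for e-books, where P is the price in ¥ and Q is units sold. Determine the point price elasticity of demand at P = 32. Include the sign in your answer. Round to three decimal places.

At P = 32, Q = 40.
dQ/dP = −5.
ε = (dQ/dP)(P/Q) = (-5)(32/40).

-4.000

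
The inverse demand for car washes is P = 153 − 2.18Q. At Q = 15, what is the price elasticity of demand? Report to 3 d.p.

At Q = 15, P = 153 − 2.18(15) = 120.30.
dP/dQ = −2.18, so dQ/dP = 1/(−2.18) = -0.459.
ε = (dQ/dP)(P/Q) = (-0.459)(120.30/15).

-3.679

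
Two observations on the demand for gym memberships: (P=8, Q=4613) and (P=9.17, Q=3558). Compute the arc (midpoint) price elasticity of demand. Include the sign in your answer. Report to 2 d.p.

-1.89

ΔQ = 3558 − 4613 = -1055; ΔP = 9.17 − 8 = 1.17.
Midpoints: P̄ = 8.59, Q̄ = 4085.5.
ε = (ΔQ/ΔP)(P̄/Q̄) = (-1055/1.17)(8.59/4085.5).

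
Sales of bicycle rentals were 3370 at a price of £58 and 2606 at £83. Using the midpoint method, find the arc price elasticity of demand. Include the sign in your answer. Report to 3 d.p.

ΔQ = 2606 − 3370 = -764; ΔP = 83 − 58 = 25.
Midpoints: P̄ = 70.50, Q̄ = 2988.0.
ε = (ΔQ/ΔP)(P̄/Q̄) = (-764/25)(70.50/2988.0).

-0.721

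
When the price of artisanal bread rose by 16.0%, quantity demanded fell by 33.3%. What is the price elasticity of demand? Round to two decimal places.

ε = %ΔQ / %ΔP = (-33.3)/(16.0) = -2.081.

-2.08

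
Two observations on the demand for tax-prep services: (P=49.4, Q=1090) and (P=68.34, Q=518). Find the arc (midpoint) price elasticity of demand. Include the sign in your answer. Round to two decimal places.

ΔQ = 518 − 1090 = -572; ΔP = 68.34 − 49.4 = 18.94.
Midpoints: P̄ = 58.87, Q̄ = 804.0.
ε = (ΔQ/ΔP)(P̄/Q̄) = (-572/18.94)(58.87/804.0).

-2.21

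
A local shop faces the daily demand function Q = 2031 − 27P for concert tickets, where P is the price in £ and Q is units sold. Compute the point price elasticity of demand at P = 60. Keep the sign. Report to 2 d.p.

At P = 60, Q = 411.
dQ/dP = −27.
ε = (dQ/dP)(P/Q) = (-27)(60/411).

-3.94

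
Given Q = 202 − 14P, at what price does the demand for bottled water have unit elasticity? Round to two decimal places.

7.21

For linear demand Q = a − bP, ε = −bP/(a − bP). |ε| = 1 when bP = a − bP, i.e. P = a/(2b).
P = 202/(2·14) = 202/28 = 7.2143.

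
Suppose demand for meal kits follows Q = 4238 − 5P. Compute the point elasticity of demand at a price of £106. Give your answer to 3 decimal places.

At P = 106, Q = 3708.
dQ/dP = −5.
ε = (dQ/dP)(P/Q) = (-5)(106/3708).

-0.143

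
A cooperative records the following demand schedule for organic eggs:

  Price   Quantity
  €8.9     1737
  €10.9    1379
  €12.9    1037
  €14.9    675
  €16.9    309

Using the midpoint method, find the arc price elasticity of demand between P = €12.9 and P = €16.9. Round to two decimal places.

-4.03

At P = 12.9, Q = 1037; at P = 16.9, Q = 309.
ΔQ = -728, ΔP = 4.0. Midpoints: P̄ = 14.90, Q̄ = 673.0.
ε = (ΔQ/ΔP)(P̄/Q̄) = (-728/4.0)(14.90/673.0).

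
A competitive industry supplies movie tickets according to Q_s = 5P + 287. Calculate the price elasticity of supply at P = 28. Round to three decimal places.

At P = 28, Q_s = 427.
dQ_s/dP = 5.
ε_s = (dQ_s/dP)(P/Q_s) = (5)(28/427).

0.328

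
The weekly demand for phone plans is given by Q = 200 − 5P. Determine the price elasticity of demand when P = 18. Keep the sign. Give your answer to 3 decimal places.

At P = 18, Q = 110.
dQ/dP = −5.
ε = (dQ/dP)(P/Q) = (-5)(18/110).

-0.818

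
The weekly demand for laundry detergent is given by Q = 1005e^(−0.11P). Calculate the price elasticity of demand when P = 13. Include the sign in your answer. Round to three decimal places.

At P = 13, Q = 240.505.
dQ/dP = −0.11·1005e^(−0.11P) = −0.11Q = -26.456.
ε = (dQ/dP)(P/Q) = (-26.456)(13/240.505).

-1.430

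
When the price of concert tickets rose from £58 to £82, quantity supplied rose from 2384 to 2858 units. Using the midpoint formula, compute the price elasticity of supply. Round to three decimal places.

0.527

ΔQ = 2858 − 2384 = 474; ΔP = 82 − 58 = 24.
Midpoints: P̄ = 70.00, Q̄ = 2621.0.
ε_s = (ΔQ/ΔP)(P̄/Q̄) = (474/24)(70.00/2621.0).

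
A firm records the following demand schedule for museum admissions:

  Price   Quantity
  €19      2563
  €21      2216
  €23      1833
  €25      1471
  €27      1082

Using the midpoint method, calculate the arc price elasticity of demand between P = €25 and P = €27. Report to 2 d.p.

At P = 25, Q = 1471; at P = 27, Q = 1082.
ΔQ = -389, ΔP = 2. Midpoints: P̄ = 26.00, Q̄ = 1276.5.
ε = (ΔQ/ΔP)(P̄/Q̄) = (-389/2)(26.00/1276.5).

-3.96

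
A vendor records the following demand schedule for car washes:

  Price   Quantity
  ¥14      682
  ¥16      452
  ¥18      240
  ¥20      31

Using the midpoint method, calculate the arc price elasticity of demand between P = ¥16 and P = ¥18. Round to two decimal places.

At P = 16, Q = 452; at P = 18, Q = 240.
ΔQ = -212, ΔP = 2. Midpoints: P̄ = 17.00, Q̄ = 346.0.
ε = (ΔQ/ΔP)(P̄/Q̄) = (-212/2)(17.00/346.0).

-5.21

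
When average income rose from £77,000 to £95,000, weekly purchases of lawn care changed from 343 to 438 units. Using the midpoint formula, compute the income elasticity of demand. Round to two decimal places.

ΔQ = 95, ΔI = 18000. Midpoints: Ī = 86,000, Q̄ = 390.5.
ε_I = (ΔQ/ΔI)(Ī/Q̄) = (95/18000)(86000/390.5).

1.16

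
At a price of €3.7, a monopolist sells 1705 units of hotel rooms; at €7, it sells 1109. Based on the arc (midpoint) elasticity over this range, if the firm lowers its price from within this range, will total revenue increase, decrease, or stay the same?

decrease

Arc ε = (-596/3.3)(5.35/1407.0) ≈ -0.687.
|ε| = 0.69 < 1, so demand is inelastic. A price cut therefore reduces total revenue.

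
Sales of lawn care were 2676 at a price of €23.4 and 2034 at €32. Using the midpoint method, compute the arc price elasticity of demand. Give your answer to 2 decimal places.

ΔQ = 2034 − 2676 = -642; ΔP = 32 − 23.4 = 8.6.
Midpoints: P̄ = 27.70, Q̄ = 2355.0.
ε = (ΔQ/ΔP)(P̄/Q̄) = (-642/8.6)(27.70/2355.0).

-0.88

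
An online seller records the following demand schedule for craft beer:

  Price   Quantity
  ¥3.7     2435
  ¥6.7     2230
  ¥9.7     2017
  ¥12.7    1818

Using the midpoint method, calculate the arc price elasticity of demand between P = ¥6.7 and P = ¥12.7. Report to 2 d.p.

-0.33

At P = 6.7, Q = 2230; at P = 12.7, Q = 1818.
ΔQ = -412, ΔP = 6.0. Midpoints: P̄ = 9.70, Q̄ = 2024.0.
ε = (ΔQ/ΔP)(P̄/Q̄) = (-412/6.0)(9.70/2024.0).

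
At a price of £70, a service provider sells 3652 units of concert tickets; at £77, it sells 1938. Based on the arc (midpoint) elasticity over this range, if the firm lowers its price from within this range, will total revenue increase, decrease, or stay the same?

Arc ε = (-1714/7)(73.50/2795.0) ≈ -6.439.
|ε| = 6.44 > 1, so demand is elastic. A price cut therefore raises total revenue.

increase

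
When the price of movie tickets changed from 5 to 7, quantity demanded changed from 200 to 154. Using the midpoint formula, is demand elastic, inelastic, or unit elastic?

inelastic

Arc ε ≈ -0.780.
|ε| = 0.78 < 1.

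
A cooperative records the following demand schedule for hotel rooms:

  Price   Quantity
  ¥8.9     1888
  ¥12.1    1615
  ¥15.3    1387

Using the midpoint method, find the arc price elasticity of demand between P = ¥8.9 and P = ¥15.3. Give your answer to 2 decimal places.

At P = 8.9, Q = 1888; at P = 15.3, Q = 1387.
ΔQ = -501, ΔP = 6.4. Midpoints: P̄ = 12.10, Q̄ = 1637.5.
ε = (ΔQ/ΔP)(P̄/Q̄) = (-501/6.4)(12.10/1637.5).

-0.58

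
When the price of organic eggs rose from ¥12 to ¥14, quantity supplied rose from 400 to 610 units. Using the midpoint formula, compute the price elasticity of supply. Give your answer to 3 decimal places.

ΔQ = 610 − 400 = 210; ΔP = 14 − 12 = 2.
Midpoints: P̄ = 13.00, Q̄ = 505.0.
ε_s = (ΔQ/ΔP)(P̄/Q̄) = (210/2)(13.00/505.0).

2.703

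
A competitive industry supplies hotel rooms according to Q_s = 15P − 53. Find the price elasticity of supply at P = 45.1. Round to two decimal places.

At P = 45.1, Q_s = 623.50.
dQ_s/dP = 15.
ε_s = (dQ_s/dP)(P/Q_s) = (15)(45.1/623.50).

1.09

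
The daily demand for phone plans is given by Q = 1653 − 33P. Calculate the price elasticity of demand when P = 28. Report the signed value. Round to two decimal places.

-1.27

At P = 28, Q = 729.
dQ/dP = −33.
ε = (dQ/dP)(P/Q) = (-33)(28/729).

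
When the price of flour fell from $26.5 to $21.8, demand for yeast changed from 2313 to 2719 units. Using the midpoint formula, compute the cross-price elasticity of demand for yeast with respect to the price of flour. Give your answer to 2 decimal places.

ΔQ_x = 2719 − 2313 = 406; ΔP_y = 21.8 − 26.5 = -4.7.
Midpoints: P̄_y = 24.15, Q̄_x = 2516.0.
ε_xy = (ΔQ_x/ΔP_y)(P̄_y/Q̄_x) = (406/-4.7)(24.15/2516.0).

-0.83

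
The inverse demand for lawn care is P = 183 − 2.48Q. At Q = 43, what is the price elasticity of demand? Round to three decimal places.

At Q = 43, P = 183 − 2.48(43) = 76.36.
dP/dQ = −2.48, so dQ/dP = 1/(−2.48) = -0.403.
ε = (dQ/dP)(P/Q) = (-0.403)(76.36/43).

-0.716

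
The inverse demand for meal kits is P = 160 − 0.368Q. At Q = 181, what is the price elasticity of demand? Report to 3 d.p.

At Q = 181, P = 160 − 0.368(181) = 93.39.
dP/dQ = −0.368, so dQ/dP = 1/(−0.368) = -2.717.
ε = (dQ/dP)(P/Q) = (-2.717)(93.39/181).

-1.402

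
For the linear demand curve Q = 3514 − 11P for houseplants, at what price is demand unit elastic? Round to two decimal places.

For linear demand Q = a − bP, ε = −bP/(a − bP). |ε| = 1 when bP = a − bP, i.e. P = a/(2b).
P = 3514/(2·11) = 3514/22 = 159.7273.

159.73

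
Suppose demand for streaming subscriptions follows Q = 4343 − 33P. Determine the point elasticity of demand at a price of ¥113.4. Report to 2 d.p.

-6.23

At P = 113.4, Q = 600.800.
dQ/dP = −33.
ε = (dQ/dP)(P/Q) = (-33)(113.4/600.800).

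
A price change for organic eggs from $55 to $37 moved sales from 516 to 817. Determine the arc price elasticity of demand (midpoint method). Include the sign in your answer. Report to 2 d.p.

ΔQ = 817 − 516 = 301; ΔP = 37 − 55 = -18.
Midpoints: P̄ = 46.00, Q̄ = 666.5.
ε = (ΔQ/ΔP)(P̄/Q̄) = (301/-18)(46.00/666.5).

-1.15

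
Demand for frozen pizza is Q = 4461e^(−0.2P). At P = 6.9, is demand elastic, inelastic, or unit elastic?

Q = 1122.292, dQ/dP = -224.458.
ε = (dQ/dP)(P/Q) ≈ -1.380.
|ε| = 1.38 > 1.

elastic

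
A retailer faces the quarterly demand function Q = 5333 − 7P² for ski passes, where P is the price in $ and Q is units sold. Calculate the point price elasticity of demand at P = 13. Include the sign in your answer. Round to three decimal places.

At P = 13, Q = 4150.
dQ/dP = −14P = -182.
ε = (dQ/dP)(P/Q) = (-182)(13/4150).
|ε| < 1, so demand is inelastic at this price.

-0.570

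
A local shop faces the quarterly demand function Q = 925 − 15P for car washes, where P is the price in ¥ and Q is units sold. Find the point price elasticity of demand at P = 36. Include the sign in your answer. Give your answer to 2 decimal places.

At P = 36, Q = 385.
dQ/dP = −15.
ε = (dQ/dP)(P/Q) = (-15)(36/385).
|ε| > 1, so demand is elastic at this price.

-1.40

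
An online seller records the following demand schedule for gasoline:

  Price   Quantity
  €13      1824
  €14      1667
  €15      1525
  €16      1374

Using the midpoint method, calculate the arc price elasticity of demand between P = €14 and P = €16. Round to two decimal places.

At P = 14, Q = 1667; at P = 16, Q = 1374.
ΔQ = -293, ΔP = 2. Midpoints: P̄ = 15.00, Q̄ = 1520.5.
ε = (ΔQ/ΔP)(P̄/Q̄) = (-293/2)(15.00/1520.5).

-1.45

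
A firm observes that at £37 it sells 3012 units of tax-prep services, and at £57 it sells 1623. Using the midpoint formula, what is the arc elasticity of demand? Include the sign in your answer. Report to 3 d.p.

ΔQ = 1623 − 3012 = -1389; ΔP = 57 − 37 = 20.
Midpoints: P̄ = 47.00, Q̄ = 2317.5.
ε = (ΔQ/ΔP)(P̄/Q̄) = (-1389/20)(47.00/2317.5).

-1.408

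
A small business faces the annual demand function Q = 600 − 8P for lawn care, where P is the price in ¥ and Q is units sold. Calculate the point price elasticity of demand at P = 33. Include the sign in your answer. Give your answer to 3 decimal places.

-0.786

At P = 33, Q = 336.
dQ/dP = −8.
ε = (dQ/dP)(P/Q) = (-8)(33/336).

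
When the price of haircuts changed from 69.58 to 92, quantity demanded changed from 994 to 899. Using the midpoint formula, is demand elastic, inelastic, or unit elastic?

Arc ε ≈ -0.362.
|ε| = 0.36 < 1.

inelastic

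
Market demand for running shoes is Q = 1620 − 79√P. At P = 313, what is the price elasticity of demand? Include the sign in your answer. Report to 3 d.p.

At P = 313, Q = 222.347.
dQ/dP = −79/(2√P) = -2.233.
ε = (dQ/dP)(P/Q) = (-2.233)(313/222.347).

-3.143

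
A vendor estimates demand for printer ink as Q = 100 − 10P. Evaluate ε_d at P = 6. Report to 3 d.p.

At P = 6, Q = 40.
dQ/dP = −10.
ε = (dQ/dP)(P/Q) = (-10)(6/40).

-1.500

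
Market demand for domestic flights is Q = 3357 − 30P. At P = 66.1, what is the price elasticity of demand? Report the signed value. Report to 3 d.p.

-1.443

At P = 66.1, Q = 1374.
dQ/dP = −30.
ε = (dQ/dP)(P/Q) = (-30)(66.1/1374).
|ε| > 1, so demand is elastic at this price.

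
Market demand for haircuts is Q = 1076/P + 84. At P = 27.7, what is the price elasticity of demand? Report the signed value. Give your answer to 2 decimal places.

-0.32

At P = 27.7, Q = 122.845.
dQ/dP = −1076/P² = -1.402.
ε = (dQ/dP)(P/Q) = (-1.402)(27.7/122.845).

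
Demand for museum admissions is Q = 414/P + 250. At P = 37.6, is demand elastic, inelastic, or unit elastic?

inelastic

Q = 261.011, dQ/dP = -0.293.
ε = (dQ/dP)(P/Q) ≈ -0.042.
|ε| = 0.04 < 1.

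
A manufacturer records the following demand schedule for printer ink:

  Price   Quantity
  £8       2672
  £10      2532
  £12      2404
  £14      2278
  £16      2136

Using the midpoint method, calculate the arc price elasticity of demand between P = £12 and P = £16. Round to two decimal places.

At P = 12, Q = 2404; at P = 16, Q = 2136.
ΔQ = -268, ΔP = 4. Midpoints: P̄ = 14.00, Q̄ = 2270.0.
ε = (ΔQ/ΔP)(P̄/Q̄) = (-268/4)(14.00/2270.0).

-0.41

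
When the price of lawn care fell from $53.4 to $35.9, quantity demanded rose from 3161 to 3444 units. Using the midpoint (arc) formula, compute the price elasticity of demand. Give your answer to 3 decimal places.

ΔQ = 3444 − 3161 = 283; ΔP = 35.9 − 53.4 = -17.5.
Midpoints: P̄ = 44.65, Q̄ = 3302.5.
ε = (ΔQ/ΔP)(P̄/Q̄) = (283/-17.5)(44.65/3302.5).

-0.219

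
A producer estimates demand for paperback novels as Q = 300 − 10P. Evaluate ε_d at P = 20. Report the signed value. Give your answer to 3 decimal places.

-2.000

At P = 20, Q = 100.
dQ/dP = −10.
ε = (dQ/dP)(P/Q) = (-10)(20/100).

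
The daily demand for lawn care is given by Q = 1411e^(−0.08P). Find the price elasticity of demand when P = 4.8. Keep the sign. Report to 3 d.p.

-0.384

At P = 4.8, Q = 961.076.
dQ/dP = −0.08·1411e^(−0.08P) = −0.08Q = -76.886.
ε = (dQ/dP)(P/Q) = (-76.886)(4.8/961.076).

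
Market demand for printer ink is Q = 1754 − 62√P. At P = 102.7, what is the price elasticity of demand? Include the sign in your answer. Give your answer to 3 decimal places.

-0.279

At P = 102.7, Q = 1125.686.
dQ/dP = −62/(2√P) = -3.059.
ε = (dQ/dP)(P/Q) = (-3.059)(102.7/1125.686).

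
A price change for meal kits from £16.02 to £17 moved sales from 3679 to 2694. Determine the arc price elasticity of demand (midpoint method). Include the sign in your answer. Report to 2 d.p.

-5.21

ΔQ = 2694 − 3679 = -985; ΔP = 17 − 16.02 = 0.98.
Midpoints: P̄ = 16.51, Q̄ = 3186.5.
ε = (ΔQ/ΔP)(P̄/Q̄) = (-985/0.98)(16.51/3186.5).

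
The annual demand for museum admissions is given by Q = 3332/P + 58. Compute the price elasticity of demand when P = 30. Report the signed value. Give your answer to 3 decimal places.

-0.657

At P = 30, Q = 169.067.
dQ/dP = −3332/P² = -3.702.
ε = (dQ/dP)(P/Q) = (-3.702)(30/169.067).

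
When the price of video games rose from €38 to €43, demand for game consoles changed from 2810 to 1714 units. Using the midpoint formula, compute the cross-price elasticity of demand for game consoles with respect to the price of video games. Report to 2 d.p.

ΔQ_x = 1714 − 2810 = -1096; ΔP_y = 43 − 38 = 5.
Midpoints: P̄_y = 40.50, Q̄_x = 2262.0.
ε_xy = (ΔQ_x/ΔP_y)(P̄_y/Q̄_x) = (-1096/5)(40.50/2262.0).
ε_xy < 0, so the goods are complements.

-3.92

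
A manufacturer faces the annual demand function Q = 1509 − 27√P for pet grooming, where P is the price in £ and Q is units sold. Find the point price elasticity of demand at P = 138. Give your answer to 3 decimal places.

-0.133

At P = 138, Q = 1191.822.
dQ/dP = −27/(2√P) = -1.149.
ε = (dQ/dP)(P/Q) = (-1.149)(138/1191.822).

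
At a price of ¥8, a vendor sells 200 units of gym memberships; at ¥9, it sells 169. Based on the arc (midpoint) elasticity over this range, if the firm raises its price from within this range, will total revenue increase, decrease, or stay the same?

Arc ε = (-31/1)(8.50/184.5) ≈ -1.428.
|ε| = 1.43 > 1, so demand is elastic. A price rise therefore reduces total revenue.

decrease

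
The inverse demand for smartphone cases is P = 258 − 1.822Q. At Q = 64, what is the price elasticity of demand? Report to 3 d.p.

-1.213

At Q = 64, P = 258 − 1.822(64) = 141.39.
dP/dQ = −1.822, so dQ/dP = 1/(−1.822) = -0.549.
ε = (dQ/dP)(P/Q) = (-0.549)(141.39/64).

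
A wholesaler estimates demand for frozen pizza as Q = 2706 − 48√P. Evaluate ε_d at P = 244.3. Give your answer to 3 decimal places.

-0.192

At P = 244.3, Q = 1955.755.
dQ/dP = −48/(2√P) = -1.535.
ε = (dQ/dP)(P/Q) = (-1.535)(244.3/1955.755).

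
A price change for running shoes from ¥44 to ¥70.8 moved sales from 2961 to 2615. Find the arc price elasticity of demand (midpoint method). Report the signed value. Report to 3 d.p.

ΔQ = 2615 − 2961 = -346; ΔP = 70.8 − 44 = 26.8.
Midpoints: P̄ = 57.40, Q̄ = 2788.0.
ε = (ΔQ/ΔP)(P̄/Q̄) = (-346/26.8)(57.40/2788.0).

-0.266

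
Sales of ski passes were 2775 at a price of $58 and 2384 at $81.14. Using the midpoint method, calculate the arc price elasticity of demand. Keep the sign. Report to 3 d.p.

ΔQ = 2384 − 2775 = -391; ΔP = 81.14 − 58 = 23.14.
Midpoints: P̄ = 69.57, Q̄ = 2579.5.
ε = (ΔQ/ΔP)(P̄/Q̄) = (-391/23.14)(69.57/2579.5).

-0.456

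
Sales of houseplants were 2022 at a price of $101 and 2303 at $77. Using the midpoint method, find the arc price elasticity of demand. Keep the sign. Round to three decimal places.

ΔQ = 2303 − 2022 = 281; ΔP = 77 − 101 = -24.
Midpoints: P̄ = 89.00, Q̄ = 2162.5.
ε = (ΔQ/ΔP)(P̄/Q̄) = (281/-24)(89.00/2162.5).

-0.482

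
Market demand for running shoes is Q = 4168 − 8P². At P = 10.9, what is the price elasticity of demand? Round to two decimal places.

-0.59

At P = 10.9, Q = 3217.520.
dQ/dP = −16P = -174.400.
ε = (dQ/dP)(P/Q) = (-174.400)(10.9/3217.520).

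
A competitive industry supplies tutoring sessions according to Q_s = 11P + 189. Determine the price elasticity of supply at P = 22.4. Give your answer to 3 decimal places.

At P = 22.4, Q_s = 435.40.
dQ_s/dP = 11.
ε_s = (dQ_s/dP)(P/Q_s) = (11)(22.4/435.40).

0.566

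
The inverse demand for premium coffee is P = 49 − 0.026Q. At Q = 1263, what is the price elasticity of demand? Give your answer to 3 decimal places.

-0.492

At Q = 1263, P = 49 − 0.026(1263) = 16.16.
dP/dQ = −0.026, so dQ/dP = 1/(−0.026) = -38.462.
ε = (dQ/dP)(P/Q) = (-38.462)(16.16/1263).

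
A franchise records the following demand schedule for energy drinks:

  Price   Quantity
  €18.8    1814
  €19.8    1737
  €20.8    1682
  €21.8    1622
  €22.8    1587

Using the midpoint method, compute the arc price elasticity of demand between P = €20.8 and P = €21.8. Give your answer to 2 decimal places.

-0.77

At P = 20.8, Q = 1682; at P = 21.8, Q = 1622.
ΔQ = -60, ΔP = 1.0. Midpoints: P̄ = 21.30, Q̄ = 1652.0.
ε = (ΔQ/ΔP)(P̄/Q̄) = (-60/1.0)(21.30/1652.0).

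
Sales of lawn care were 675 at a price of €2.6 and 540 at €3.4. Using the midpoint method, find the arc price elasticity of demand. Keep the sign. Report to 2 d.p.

ΔQ = 540 − 675 = -135; ΔP = 3.4 − 2.6 = 0.8.
Midpoints: P̄ = 3.00, Q̄ = 607.5.
ε = (ΔQ/ΔP)(P̄/Q̄) = (-135/0.8)(3.00/607.5).

-0.83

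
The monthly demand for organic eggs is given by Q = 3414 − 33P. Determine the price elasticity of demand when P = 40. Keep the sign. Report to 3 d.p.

At P = 40, Q = 2094.
dQ/dP = −33.
ε = (dQ/dP)(P/Q) = (-33)(40/2094).
|ε| < 1, so demand is inelastic at this price.

-0.630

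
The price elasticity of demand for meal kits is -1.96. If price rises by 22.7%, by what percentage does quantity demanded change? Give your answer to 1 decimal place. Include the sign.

-44.5%

%ΔQ ≈ ε × %ΔP = (-1.96)(22.7%) = -44.49%.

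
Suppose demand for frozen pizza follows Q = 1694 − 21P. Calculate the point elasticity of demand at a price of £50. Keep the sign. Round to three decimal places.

-1.630

At P = 50, Q = 644.
dQ/dP = −21.
ε = (dQ/dP)(P/Q) = (-21)(50/644).
|ε| > 1, so demand is elastic at this price.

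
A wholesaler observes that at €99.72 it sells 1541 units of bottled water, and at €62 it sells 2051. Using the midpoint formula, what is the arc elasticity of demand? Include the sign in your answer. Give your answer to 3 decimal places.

ΔQ = 2051 − 1541 = 510; ΔP = 62 − 99.72 = -37.72.
Midpoints: P̄ = 80.86, Q̄ = 1796.0.
ε = (ΔQ/ΔP)(P̄/Q̄) = (510/-37.72)(80.86/1796.0).

-0.609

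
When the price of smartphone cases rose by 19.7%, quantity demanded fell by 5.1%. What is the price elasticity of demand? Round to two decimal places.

-0.26

ε = %ΔQ / %ΔP = (-5.1)/(19.7) = -0.259.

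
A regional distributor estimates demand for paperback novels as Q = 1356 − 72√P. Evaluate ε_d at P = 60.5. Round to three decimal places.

-0.352

At P = 60.5, Q = 795.971.
dQ/dP = −72/(2√P) = -4.628.
ε = (dQ/dP)(P/Q) = (-4.628)(60.5/795.971).
|ε| < 1, so demand is inelastic at this price.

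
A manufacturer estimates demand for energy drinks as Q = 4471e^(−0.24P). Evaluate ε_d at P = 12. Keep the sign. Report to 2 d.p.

-2.88

At P = 12, Q = 250.979.
dQ/dP = −0.24·4471e^(−0.24P) = −0.24Q = -60.235.
ε = (dQ/dP)(P/Q) = (-60.235)(12/250.979).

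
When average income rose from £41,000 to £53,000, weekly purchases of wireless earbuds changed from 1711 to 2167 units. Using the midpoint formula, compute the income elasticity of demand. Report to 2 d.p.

ΔQ = 456, ΔI = 12000. Midpoints: Ī = 47,000, Q̄ = 1939.0.
ε_I = (ΔQ/ΔI)(Ī/Q̄) = (456/12000)(47000/1939.0).
ε_I > 0, so the good is normal.

0.92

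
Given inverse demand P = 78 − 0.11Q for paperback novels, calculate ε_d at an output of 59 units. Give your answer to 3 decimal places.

-11.018

At Q = 59, P = 78 − 0.11(59) = 71.51.
dP/dQ = −0.11, so dQ/dP = 1/(−0.11) = -9.091.
ε = (dQ/dP)(P/Q) = (-9.091)(71.51/59).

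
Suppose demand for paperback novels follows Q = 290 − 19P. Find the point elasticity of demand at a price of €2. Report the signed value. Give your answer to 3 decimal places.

-0.151

At P = 2, Q = 252.
dQ/dP = −19.
ε = (dQ/dP)(P/Q) = (-19)(2/252).
|ε| < 1, so demand is inelastic at this price.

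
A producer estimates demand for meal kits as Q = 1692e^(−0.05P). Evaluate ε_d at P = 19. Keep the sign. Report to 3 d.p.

At P = 19, Q = 654.366.
dQ/dP = −0.05·1692e^(−0.05P) = −0.05Q = -32.718.
ε = (dQ/dP)(P/Q) = (-32.718)(19/654.366).
|ε| < 1, so demand is inelastic at this price.

-0.950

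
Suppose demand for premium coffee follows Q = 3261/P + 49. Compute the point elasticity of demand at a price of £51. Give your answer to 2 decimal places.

At P = 51, Q = 112.941.
dQ/dP = −3261/P² = -1.254.
ε = (dQ/dP)(P/Q) = (-1.254)(51/112.941).

-0.57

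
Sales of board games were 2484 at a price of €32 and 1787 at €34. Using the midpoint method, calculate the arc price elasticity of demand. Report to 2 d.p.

ΔQ = 1787 − 2484 = -697; ΔP = 34 − 32 = 2.
Midpoints: P̄ = 33.00, Q̄ = 2135.5.
ε = (ΔQ/ΔP)(P̄/Q̄) = (-697/2)(33.00/2135.5).

-5.39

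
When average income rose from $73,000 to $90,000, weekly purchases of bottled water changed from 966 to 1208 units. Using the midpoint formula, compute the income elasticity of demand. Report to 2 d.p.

ΔQ = 242, ΔI = 17000. Midpoints: Ī = 81,500, Q̄ = 1087.0.
ε_I = (ΔQ/ΔI)(Ī/Q̄) = (242/17000)(81500/1087.0).

1.07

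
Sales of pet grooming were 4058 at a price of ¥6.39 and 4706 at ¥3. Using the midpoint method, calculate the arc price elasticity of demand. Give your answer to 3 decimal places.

-0.205

ΔQ = 4706 − 4058 = 648; ΔP = 3 − 6.39 = -3.39.
Midpoints: P̄ = 4.70, Q̄ = 4382.0.
ε = (ΔQ/ΔP)(P̄/Q̄) = (648/-3.39)(4.70/4382.0).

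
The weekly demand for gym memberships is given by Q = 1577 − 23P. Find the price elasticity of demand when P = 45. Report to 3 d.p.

-1.910

At P = 45, Q = 542.
dQ/dP = −23.
ε = (dQ/dP)(P/Q) = (-23)(45/542).
|ε| > 1, so demand is elastic at this price.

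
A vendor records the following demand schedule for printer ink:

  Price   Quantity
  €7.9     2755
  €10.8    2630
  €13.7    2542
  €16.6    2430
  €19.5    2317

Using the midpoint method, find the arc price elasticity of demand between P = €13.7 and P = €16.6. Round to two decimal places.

At P = 13.7, Q = 2542; at P = 16.6, Q = 2430.
ΔQ = -112, ΔP = 2.9. Midpoints: P̄ = 15.15, Q̄ = 2486.0.
ε = (ΔQ/ΔP)(P̄/Q̄) = (-112/2.9)(15.15/2486.0).

-0.24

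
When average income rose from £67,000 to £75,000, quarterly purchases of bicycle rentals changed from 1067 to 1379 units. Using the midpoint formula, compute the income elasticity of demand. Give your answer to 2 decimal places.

2.26

ΔQ = 312, ΔI = 8000. Midpoints: Ī = 71,000, Q̄ = 1223.0.
ε_I = (ΔQ/ΔI)(Ī/Q̄) = (312/8000)(71000/1223.0).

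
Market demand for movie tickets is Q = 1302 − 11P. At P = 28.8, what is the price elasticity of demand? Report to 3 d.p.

At P = 28.8, Q = 985.200.
dQ/dP = −11.
ε = (dQ/dP)(P/Q) = (-11)(28.8/985.200).
|ε| < 1, so demand is inelastic at this price.

-0.322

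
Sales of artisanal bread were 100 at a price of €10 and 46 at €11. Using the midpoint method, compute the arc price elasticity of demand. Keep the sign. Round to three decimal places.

-7.767

ΔQ = 46 − 100 = -54; ΔP = 11 − 10 = 1.
Midpoints: P̄ = 10.50, Q̄ = 73.0.
ε = (ΔQ/ΔP)(P̄/Q̄) = (-54/1)(10.50/73.0).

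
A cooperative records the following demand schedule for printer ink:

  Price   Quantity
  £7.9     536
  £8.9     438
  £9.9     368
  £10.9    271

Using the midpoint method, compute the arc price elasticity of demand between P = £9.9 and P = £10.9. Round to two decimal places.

-3.16

At P = 9.9, Q = 368; at P = 10.9, Q = 271.
ΔQ = -97, ΔP = 1.0. Midpoints: P̄ = 10.40, Q̄ = 319.5.
ε = (ΔQ/ΔP)(P̄/Q̄) = (-97/1.0)(10.40/319.5).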